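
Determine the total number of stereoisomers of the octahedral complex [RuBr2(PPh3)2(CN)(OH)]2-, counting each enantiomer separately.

8

In an octahedral complex each vertex has one trans partner and four cis neighbours.
Working through the distinct placements yields 6 geometric isomers: Br trans, PPh3 trans; Br trans, PPh3 cis; Br cis, PPh3 trans; Br cis, PPh3 cis (3 arrangements, 2 chiral).
Of these, 2 lack any improper symmetry element and so occur as enantiomeric pairs, giving 6 + 2 = 8 stereoisomers in total.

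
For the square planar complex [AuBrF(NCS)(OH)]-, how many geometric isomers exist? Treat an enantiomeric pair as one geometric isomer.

There are 3 geometric isomers: (Br/NCS trans, F/OH trans); (Br/OH trans, F/NCS trans); (Br/F trans, NCS/OH trans).

3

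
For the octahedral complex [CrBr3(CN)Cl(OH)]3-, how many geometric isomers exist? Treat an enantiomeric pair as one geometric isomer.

Working through the distinct placements yields 4 geometric isomers: Br mer (3 arrangements); Br fac (chiral).

4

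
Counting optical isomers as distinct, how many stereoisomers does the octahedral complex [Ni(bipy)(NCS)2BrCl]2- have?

In an octahedral complex each vertex has one trans partner and four cis neighbours.
Each bipy is bidentate and must span two cis positions.
Systematic placement gives 4 geometric isomers: NCS cis (3 arrangements, 2 chiral); NCS trans.
Of these, 2 lack any improper symmetry element and so occur as enantiomeric pairs, giving 4 + 2 = 6 stereoisomers in total.

6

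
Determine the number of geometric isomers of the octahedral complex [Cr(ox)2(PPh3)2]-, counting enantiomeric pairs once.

2

In an octahedral complex each vertex has one trans partner and four cis neighbours.
Each ox is bidentate and must span two cis positions.
The distinct arrangements are (2 in all): PPh3 trans; PPh3 cis (chiral).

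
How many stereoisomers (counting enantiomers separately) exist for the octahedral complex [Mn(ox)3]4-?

2

An octahedron has six vertices in three trans pairs; every non-trans pair is cis.
Each ox is bidentate and must span two cis positions.
Only one geometric arrangement is possible; it has no improper symmetry element, so it exists as a pair of enantiomers (2 stereoisomers).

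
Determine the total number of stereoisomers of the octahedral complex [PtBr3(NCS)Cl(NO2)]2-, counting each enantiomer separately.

An octahedron has six vertices in three trans pairs; every non-trans pair is cis.
There are 4 geometric isomers: Br mer (3 arrangements); Br fac (chiral).
One of these lacks any improper symmetry element and so occurs as an enantiomeric pair, giving 4 + 1 = 5 stereoisomers in total.

5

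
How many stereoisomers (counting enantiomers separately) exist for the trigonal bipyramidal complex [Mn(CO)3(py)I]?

A trigonal bipyramid has two axial and three equatorial sites, which are chemically inequivalent.
The distinct arrangements are (4 in all): py equatorial, I equatorial; py equatorial, I axial; py axial, I equatorial; py axial, I axial.
Each arrangement has an internal mirror plane or centre of symmetry, so none is chiral.

4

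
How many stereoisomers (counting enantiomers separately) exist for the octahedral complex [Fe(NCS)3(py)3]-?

An octahedron has six vertices in three trans pairs; every non-trans pair is cis.
Working through the distinct placements yields 2 geometric isomers: NCS mer; NCS fac.
Each arrangement has an internal mirror plane or centre of symmetry, so none is chiral.

2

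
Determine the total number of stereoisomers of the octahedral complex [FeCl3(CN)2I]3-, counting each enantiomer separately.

Working through the distinct placements yields 3 geometric isomers: Cl mer, CN trans; Cl fac, CN cis; Cl mer, CN cis.
Each arrangement has an internal mirror plane or centre of symmetry, so none is chiral.

3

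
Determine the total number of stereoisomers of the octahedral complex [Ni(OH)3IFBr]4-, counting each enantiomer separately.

5

The six octahedral sites form three mutually perpendicular trans pairs.
There are 4 geometric isomers: OH mer (3 arrangements); OH fac (chiral).
One of these lacks any improper symmetry element and so occurs as an enantiomeric pair, giving 4 + 1 = 5 stereoisomers in total.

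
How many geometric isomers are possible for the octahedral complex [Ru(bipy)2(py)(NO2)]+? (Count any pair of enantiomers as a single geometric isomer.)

The six octahedral sites form three mutually perpendicular trans pairs.
Each bipy is bidentate and must span two cis positions.
The distinct arrangements are (2 in all): py and NO2 mutually cis (chiral); py and NO2 mutually trans.

2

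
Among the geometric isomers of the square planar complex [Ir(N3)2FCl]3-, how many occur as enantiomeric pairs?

A square has two trans pairs of vertices; adjacent vertices are cis.
The distinct arrangements are (2 in all): N3 cis; N3 trans.
Each arrangement has an internal mirror plane or centre of symmetry, so none is chiral.

0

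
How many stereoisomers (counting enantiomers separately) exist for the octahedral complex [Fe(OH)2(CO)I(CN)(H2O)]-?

In an octahedral complex each vertex has one trans partner and four cis neighbours.
Systematic enumeration (placing each ligand type in turn and discarding arrangements equivalent by rotation or reflection) gives 9 geometric isomers.
Of these, 6 lack any improper symmetry element and so occur as enantiomeric pairs, giving 9 + 6 = 15 stereoisomers in total.

15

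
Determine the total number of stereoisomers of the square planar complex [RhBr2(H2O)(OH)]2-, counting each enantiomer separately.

2

In a square planar complex each vertex has one trans partner and two cis neighbours.
The distinct arrangements are (2 in all): Br cis; Br trans.
Each arrangement has an internal mirror plane or centre of symmetry, so none is chiral.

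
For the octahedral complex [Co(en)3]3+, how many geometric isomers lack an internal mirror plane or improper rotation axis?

1

In an octahedral complex each vertex has one trans partner and four cis neighbours.
Each en is bidentate and must span two cis positions.
Only one geometric arrangement is possible; it has no improper symmetry element, so it exists as a pair of enantiomers (2 stereoisomers).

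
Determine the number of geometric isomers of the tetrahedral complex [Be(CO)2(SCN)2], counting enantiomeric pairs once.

In a tetrahedral complex all four positions are equivalent and every pair of ligands is adjacent — there is no cis/trans distinction.
Only one geometric arrangement is possible.

1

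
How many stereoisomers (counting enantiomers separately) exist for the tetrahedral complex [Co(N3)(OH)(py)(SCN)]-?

All four vertices of a tetrahedron are equivalent and mutually adjacent, so cis/trans isomerism cannot arise.
Only one geometric arrangement is possible; it has no improper symmetry element, so it exists as a pair of enantiomers (2 stereoisomers).

2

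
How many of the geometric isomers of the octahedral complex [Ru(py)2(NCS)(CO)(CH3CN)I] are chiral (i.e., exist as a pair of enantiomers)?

An octahedron has six vertices in three trans pairs; every non-trans pair is cis.
Systematic enumeration (placing each ligand type in turn and discarding arrangements equivalent by rotation or reflection) gives 9 geometric isomers.
Of these, 6 lack any improper symmetry element and so occur as enantiomeric pairs, giving 9 + 6 = 15 stereoisomers in total.

6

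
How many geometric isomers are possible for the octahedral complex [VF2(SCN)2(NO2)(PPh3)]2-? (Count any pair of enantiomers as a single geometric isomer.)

6

There are 6 geometric isomers: F trans, SCN trans; F trans, SCN cis; F cis, SCN trans; F cis, SCN cis (3 arrangements, 2 chiral).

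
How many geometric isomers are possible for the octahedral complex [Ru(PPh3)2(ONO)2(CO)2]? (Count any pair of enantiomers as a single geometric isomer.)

There are 5 geometric isomers: PPh3 trans, ONO trans, CO trans; PPh3 cis, ONO cis, CO trans; PPh3 trans, ONO cis, CO cis; PPh3 cis, ONO cis, CO cis (chiral); PPh3 cis, ONO trans, CO cis.

5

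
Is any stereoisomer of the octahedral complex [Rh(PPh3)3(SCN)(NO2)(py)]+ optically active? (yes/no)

An octahedron has six vertices in three trans pairs; every non-trans pair is cis.
The distinct arrangements are (4 in all): PPh3 mer (3 arrangements); PPh3 fac (chiral).
One of these lacks any improper symmetry element and so occurs as an enantiomeric pair, giving 4 + 1 = 5 stereoisomers in total.

yes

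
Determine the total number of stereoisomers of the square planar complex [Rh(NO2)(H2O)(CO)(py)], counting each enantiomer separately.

In a square planar complex each vertex has one trans partner and two cis neighbours.
There are 3 geometric isomers: (CO/NO2 trans, H2O/py trans); (CO/py trans, H2O/NO2 trans); (CO/H2O trans, NO2/py trans).
Each arrangement has an internal mirror plane or centre of symmetry, so none is chiral.

3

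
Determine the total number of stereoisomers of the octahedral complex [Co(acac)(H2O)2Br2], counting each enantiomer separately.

4

The six octahedral sites form three mutually perpendicular trans pairs.
Each acac is bidentate and must span two cis positions.
The distinct arrangements are (3 in all): H2O cis, Br trans; H2O cis, Br cis (chiral); H2O trans, Br cis.
One of these lacks any improper symmetry element and so occurs as an enantiomeric pair, giving 3 + 1 = 4 stereoisomers in total.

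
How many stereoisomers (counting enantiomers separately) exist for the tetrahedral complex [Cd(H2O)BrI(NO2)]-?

All four vertices of a tetrahedron are equivalent and mutually adjacent, so cis/trans isomerism cannot arise.
Only one geometric arrangement is possible; it has no improper symmetry element, so it exists as a pair of enantiomers (2 stereoisomers).

2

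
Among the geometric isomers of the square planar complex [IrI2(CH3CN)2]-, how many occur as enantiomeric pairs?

0

In a square planar complex each vertex has one trans partner and two cis neighbours.
Working through the distinct placements yields 2 geometric isomers: I cis; I trans.
Each arrangement has an internal mirror plane or centre of symmetry, so none is chiral.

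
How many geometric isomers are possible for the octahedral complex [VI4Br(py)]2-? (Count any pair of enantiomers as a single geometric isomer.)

In an octahedral complex each vertex has one trans partner and four cis neighbours.
The distinct arrangements are (2 in all): Br and py mutually cis; Br and py mutually trans.

2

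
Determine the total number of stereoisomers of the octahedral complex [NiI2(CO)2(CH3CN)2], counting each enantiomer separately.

6

There are 5 geometric isomers: I trans, CO trans, CH3CN trans; I cis, CO cis, CH3CN trans; I trans, CO cis, CH3CN cis; I cis, CO cis, CH3CN cis (chiral); I cis, CO trans, CH3CN cis.
One of these lacks any improper symmetry element and so occurs as an enantiomeric pair, giving 5 + 1 = 6 stereoisomers in total.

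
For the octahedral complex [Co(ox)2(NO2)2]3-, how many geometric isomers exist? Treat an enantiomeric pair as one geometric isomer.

An octahedron has six vertices in three trans pairs; every non-trans pair is cis.
Each ox is bidentate and must span two cis positions.
The distinct arrangements are (2 in all): NO2 trans; NO2 cis (chiral).

2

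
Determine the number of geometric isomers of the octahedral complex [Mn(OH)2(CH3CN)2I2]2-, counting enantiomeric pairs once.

5

In an octahedral complex each vertex has one trans partner and four cis neighbours.
The distinct arrangements are (5 in all): OH trans, CH3CN trans, I trans; OH cis, CH3CN trans, I cis; OH trans, CH3CN cis, I cis; OH cis, CH3CN cis, I cis (chiral); OH cis, CH3CN cis, I trans.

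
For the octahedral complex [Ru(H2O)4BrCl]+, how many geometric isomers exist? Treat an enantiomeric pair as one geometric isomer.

The six octahedral sites form three mutually perpendicular trans pairs.
There are 2 geometric isomers: Br and Cl mutually trans; Br and Cl mutually cis.

2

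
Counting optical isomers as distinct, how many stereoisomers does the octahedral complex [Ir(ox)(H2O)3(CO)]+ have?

The six octahedral sites form three mutually perpendicular trans pairs.
Each ox is bidentate and must span two cis positions.
The distinct arrangements are (2 in all): H2O fac; H2O mer.
Each arrangement has an internal mirror plane or centre of symmetry, so none is chiral.

2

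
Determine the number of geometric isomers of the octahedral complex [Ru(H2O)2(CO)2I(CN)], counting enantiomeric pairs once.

There are 6 geometric isomers: H2O cis, CO cis (3 arrangements, 2 chiral); H2O trans, CO cis; H2O cis, CO trans; H2O trans, CO trans.

6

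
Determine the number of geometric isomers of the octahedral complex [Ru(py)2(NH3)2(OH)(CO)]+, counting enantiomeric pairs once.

There are 6 geometric isomers: py trans, NH3 cis; py cis, NH3 cis (3 arrangements, 2 chiral); py trans, NH3 trans; py cis, NH3 trans.

6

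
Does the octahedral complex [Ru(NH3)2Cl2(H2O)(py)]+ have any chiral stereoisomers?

yes

Systematic placement gives 6 geometric isomers: NH3 cis, Cl trans; NH3 trans, Cl trans; NH3 cis, Cl cis (3 arrangements, 2 chiral); NH3 trans, Cl cis.
Of these, 2 lack any improper symmetry element and so occur as enantiomeric pairs, giving 6 + 2 = 8 stereoisomers in total.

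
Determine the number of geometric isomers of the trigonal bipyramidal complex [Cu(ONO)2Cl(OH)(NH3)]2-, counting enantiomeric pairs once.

7

In a trigonal bipyramid the two axial positions differ from the three equatorial ones.
Placing the ligands in turn and identifying arrangements related by rotation or reflection leaves 7 distinct geometric isomers.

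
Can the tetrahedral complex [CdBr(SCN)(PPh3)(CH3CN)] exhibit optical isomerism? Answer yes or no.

In a tetrahedral complex all four positions are equivalent and every pair of ligands is adjacent — there is no cis/trans distinction.
Only one geometric arrangement is possible; it has no improper symmetry element, so it exists as a pair of enantiomers (2 stereoisomers).

yes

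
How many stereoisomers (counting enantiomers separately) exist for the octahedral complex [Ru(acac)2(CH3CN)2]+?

3

In an octahedral complex each vertex has one trans partner and four cis neighbours.
Each acac is bidentate and must span two cis positions.
There are 2 geometric isomers: CH3CN trans; CH3CN cis (chiral).
One of these lacks any improper symmetry element and so occurs as an enantiomeric pair, giving 2 + 1 = 3 stereoisomers in total.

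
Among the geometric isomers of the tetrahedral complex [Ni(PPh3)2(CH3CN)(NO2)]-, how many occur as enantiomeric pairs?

0

In a tetrahedral complex all four positions are equivalent and every pair of ligands is adjacent — there is no cis/trans distinction.
Only one geometric arrangement is possible.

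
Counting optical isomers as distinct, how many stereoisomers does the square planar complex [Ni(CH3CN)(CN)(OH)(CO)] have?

A square has two trans pairs of vertices; adjacent vertices are cis.
The distinct arrangements are (3 in all): (CH3CN/CO trans, CN/OH trans); (CH3CN/OH trans, CN/CO trans); (CH3CN/CN trans, CO/OH trans).
Each arrangement has an internal mirror plane or centre of symmetry, so none is chiral.

3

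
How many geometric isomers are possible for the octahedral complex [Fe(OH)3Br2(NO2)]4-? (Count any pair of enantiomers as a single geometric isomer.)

3

An octahedron has six vertices in three trans pairs; every non-trans pair is cis.
Working through the distinct placements yields 3 geometric isomers: OH mer, Br trans; OH mer, Br cis; OH fac, Br cis.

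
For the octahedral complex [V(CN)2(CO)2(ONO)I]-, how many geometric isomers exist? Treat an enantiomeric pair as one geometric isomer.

6

An octahedron has six vertices in three trans pairs; every non-trans pair is cis.
Systematic placement gives 6 geometric isomers: CN trans, CO trans; CN trans, CO cis; CN cis, CO cis (3 arrangements, 2 chiral); CN cis, CO trans.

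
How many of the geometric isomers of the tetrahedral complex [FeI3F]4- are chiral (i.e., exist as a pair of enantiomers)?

0

All four vertices of a tetrahedron are equivalent and mutually adjacent, so cis/trans isomerism cannot arise.
Only one geometric arrangement is possible.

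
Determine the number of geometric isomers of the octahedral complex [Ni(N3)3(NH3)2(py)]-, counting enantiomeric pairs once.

In an octahedral complex each vertex has one trans partner and four cis neighbours.
Systematic placement gives 3 geometric isomers: N3 mer, NH3 cis; N3 mer, NH3 trans; N3 fac, NH3 cis.

3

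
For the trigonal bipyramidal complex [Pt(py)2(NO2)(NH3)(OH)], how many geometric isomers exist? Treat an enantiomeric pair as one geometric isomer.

A trigonal bipyramid has two axial and three equatorial sites, which are chemically inequivalent.
Exhaustive case analysis gives 7 geometric isomers.

7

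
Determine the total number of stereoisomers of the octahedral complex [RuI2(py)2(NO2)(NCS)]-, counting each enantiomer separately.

The distinct arrangements are (6 in all): I trans, py trans; I trans, py cis; I cis, py trans; I cis, py cis (3 arrangements, 2 chiral).
Of these, 2 lack any improper symmetry element and so occur as enantiomeric pairs, giving 6 + 2 = 8 stereoisomers in total.

8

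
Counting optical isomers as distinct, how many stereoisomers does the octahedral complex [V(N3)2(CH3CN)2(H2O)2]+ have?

6

An octahedron has six vertices in three trans pairs; every non-trans pair is cis.
Working through the distinct placements yields 5 geometric isomers: N3 trans, CH3CN trans, H2O trans; N3 cis, CH3CN trans, H2O cis; N3 trans, CH3CN cis, H2O cis; N3 cis, CH3CN cis, H2O cis (chiral); N3 cis, CH3CN cis, H2O trans.
One of these lacks any improper symmetry element and so occurs as an enantiomeric pair, giving 5 + 1 = 6 stereoisomers in total.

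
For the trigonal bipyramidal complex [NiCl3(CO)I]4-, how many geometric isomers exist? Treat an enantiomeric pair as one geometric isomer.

4

In a trigonal bipyramid the two axial positions differ from the three equatorial ones.
There are 4 geometric isomers: CO axial, I equatorial; CO axial, I axial; CO equatorial, I equatorial; CO equatorial, I axial.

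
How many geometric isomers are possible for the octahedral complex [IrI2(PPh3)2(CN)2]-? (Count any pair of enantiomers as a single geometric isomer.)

5

The distinct arrangements are (5 in all): I trans, PPh3 trans, CN trans; I cis, PPh3 cis, CN trans; I cis, PPh3 trans, CN cis; I cis, PPh3 cis, CN cis (chiral); I trans, PPh3 cis, CN cis.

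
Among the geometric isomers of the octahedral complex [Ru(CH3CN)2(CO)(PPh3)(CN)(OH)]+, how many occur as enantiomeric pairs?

6

In an octahedral complex each vertex has one trans partner and four cis neighbours.
Systematic enumeration (placing each ligand type in turn and discarding arrangements equivalent by rotation or reflection) gives 9 geometric isomers.
Of these, 6 lack any improper symmetry element and so occur as enantiomeric pairs, giving 9 + 6 = 15 stereoisomers in total.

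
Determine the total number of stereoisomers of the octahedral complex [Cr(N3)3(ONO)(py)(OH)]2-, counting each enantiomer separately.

5

An octahedron has six vertices in three trans pairs; every non-trans pair is cis.
Systematic placement gives 4 geometric isomers: N3 mer (3 arrangements); N3 fac (chiral).
One of these lacks any improper symmetry element and so occurs as an enantiomeric pair, giving 4 + 1 = 5 stereoisomers in total.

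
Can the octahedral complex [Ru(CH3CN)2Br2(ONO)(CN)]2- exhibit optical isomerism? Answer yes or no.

The six octahedral sites form three mutually perpendicular trans pairs.
Working through the distinct placements yields 6 geometric isomers: CH3CN trans, Br trans; CH3CN cis, Br trans; CH3CN cis, Br cis (3 arrangements, 2 chiral); CH3CN trans, Br cis.
Of these, 2 lack any improper symmetry element and so occur as enantiomeric pairs, giving 6 + 2 = 8 stereoisomers in total.

yes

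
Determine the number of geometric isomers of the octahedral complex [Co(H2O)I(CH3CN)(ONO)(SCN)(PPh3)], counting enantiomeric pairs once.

Systematic enumeration (placing each ligand type in turn and discarding arrangements equivalent by rotation or reflection) gives 15 geometric isomers.

15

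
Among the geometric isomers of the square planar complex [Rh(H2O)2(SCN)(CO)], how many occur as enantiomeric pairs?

In a square planar complex each vertex has one trans partner and two cis neighbours.
Systematic placement gives 2 geometric isomers: H2O cis; H2O trans.
Each arrangement has an internal mirror plane or centre of symmetry, so none is chiral.

0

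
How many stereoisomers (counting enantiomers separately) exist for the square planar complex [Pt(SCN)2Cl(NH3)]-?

Systematic placement gives 2 geometric isomers: SCN cis; SCN trans.
Each arrangement has an internal mirror plane or centre of symmetry, so none is chiral.

2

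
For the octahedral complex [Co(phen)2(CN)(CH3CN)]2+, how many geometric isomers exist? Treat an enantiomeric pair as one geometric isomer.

An octahedron has six vertices in three trans pairs; every non-trans pair is cis.
Each phen is bidentate and must span two cis positions.
There are 2 geometric isomers: CN and CH3CN mutually trans; CN and CH3CN mutually cis (chiral).

2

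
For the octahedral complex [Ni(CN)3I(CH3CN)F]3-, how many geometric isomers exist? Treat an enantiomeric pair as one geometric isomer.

There are 4 geometric isomers: CN mer (3 arrangements); CN fac (chiral).

4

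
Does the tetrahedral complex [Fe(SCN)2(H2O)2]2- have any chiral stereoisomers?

no

Only one geometric arrangement is possible.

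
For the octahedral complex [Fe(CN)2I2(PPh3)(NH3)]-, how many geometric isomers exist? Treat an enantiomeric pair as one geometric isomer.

An octahedron has six vertices in three trans pairs; every non-trans pair is cis.
The distinct arrangements are (6 in all): CN trans, I trans; CN trans, I cis; CN cis, I cis (3 arrangements, 2 chiral); CN cis, I trans.

6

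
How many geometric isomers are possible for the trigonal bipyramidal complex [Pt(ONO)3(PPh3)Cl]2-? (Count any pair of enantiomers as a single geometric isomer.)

4

A trigonal bipyramid has two axial and three equatorial sites, which are chemically inequivalent.
There are 4 geometric isomers: PPh3 equatorial, Cl axial; PPh3 axial, Cl axial; PPh3 equatorial, Cl equatorial; PPh3 axial, Cl equatorial.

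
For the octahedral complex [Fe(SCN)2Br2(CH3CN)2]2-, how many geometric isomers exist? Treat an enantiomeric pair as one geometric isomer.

An octahedron has six vertices in three trans pairs; every non-trans pair is cis.
Working through the distinct placements yields 5 geometric isomers: SCN trans, Br trans, CH3CN trans; SCN cis, Br trans, CH3CN cis; SCN trans, Br cis, CH3CN cis; SCN cis, Br cis, CH3CN cis (chiral); SCN cis, Br cis, CH3CN trans.

5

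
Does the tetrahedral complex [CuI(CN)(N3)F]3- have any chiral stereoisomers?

Only one geometric arrangement is possible; it has no improper symmetry element, so it exists as a pair of enantiomers (2 stereoisomers).

yes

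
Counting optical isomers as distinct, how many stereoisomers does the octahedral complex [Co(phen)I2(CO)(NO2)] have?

The six octahedral sites form three mutually perpendicular trans pairs.
Each phen is bidentate and must span two cis positions.
Systematic placement gives 4 geometric isomers: I cis (3 arrangements, 2 chiral); I trans.
Of these, 2 lack any improper symmetry element and so occur as enantiomeric pairs, giving 4 + 2 = 6 stereoisomers in total.

6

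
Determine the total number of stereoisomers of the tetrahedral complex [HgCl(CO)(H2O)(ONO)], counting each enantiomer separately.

2

All four vertices of a tetrahedron are equivalent and mutually adjacent, so cis/trans isomerism cannot arise.
Only one geometric arrangement is possible; it has no improper symmetry element, so it exists as a pair of enantiomers (2 stereoisomers).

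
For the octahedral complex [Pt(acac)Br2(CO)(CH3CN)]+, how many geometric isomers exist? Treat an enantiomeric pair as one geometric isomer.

4

In an octahedral complex each vertex has one trans partner and four cis neighbours.
Each acac is bidentate and must span two cis positions.
Working through the distinct placements yields 4 geometric isomers: Br trans; Br cis (3 arrangements, 2 chiral).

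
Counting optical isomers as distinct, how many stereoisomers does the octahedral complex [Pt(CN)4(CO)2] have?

2

In an octahedral complex each vertex has one trans partner and four cis neighbours.
Systematic placement gives 2 geometric isomers: CO trans; CO cis.
Each arrangement has an internal mirror plane or centre of symmetry, so none is chiral.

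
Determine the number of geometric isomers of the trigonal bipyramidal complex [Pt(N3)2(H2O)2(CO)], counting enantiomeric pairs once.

5

In a trigonal bipyramid the two axial positions differ from the three equatorial ones.
Placing the ligands in turn and identifying arrangements related by rotation or reflection leaves 5 distinct geometric isomers.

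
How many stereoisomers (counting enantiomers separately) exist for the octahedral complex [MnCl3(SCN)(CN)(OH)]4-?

An octahedron has six vertices in three trans pairs; every non-trans pair is cis.
Systematic placement gives 4 geometric isomers: Cl mer (3 arrangements); Cl fac (chiral).
One of these lacks any improper symmetry element and so occurs as an enantiomeric pair, giving 4 + 1 = 5 stereoisomers in total.

5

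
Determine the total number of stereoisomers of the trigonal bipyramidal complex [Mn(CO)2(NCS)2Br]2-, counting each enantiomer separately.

In a trigonal bipyramid the two axial positions differ from the three equatorial ones.
Systematic enumeration (placing each ligand type in turn and discarding arrangements equivalent by rotation or reflection) gives 5 geometric isomers.
One of these lacks any improper symmetry element and so occurs as an enantiomeric pair, giving 5 + 1 = 6 stereoisomers in total.

6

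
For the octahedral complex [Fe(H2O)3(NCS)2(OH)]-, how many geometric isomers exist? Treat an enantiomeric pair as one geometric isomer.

In an octahedral complex each vertex has one trans partner and four cis neighbours.
The distinct arrangements are (3 in all): H2O mer, NCS cis; H2O mer, NCS trans; H2O fac, NCS cis.

3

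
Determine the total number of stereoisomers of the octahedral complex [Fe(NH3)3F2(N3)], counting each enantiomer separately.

3

Working through the distinct placements yields 3 geometric isomers: NH3 mer, F trans; NH3 mer, F cis; NH3 fac, F cis.
Each arrangement has an internal mirror plane or centre of symmetry, so none is chiral.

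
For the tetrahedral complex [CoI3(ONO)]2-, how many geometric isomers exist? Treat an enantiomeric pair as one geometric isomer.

1

Only one geometric arrangement is possible.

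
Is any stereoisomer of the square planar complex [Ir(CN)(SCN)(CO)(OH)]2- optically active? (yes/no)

Systematic placement gives 3 geometric isomers: (CN/OH trans, CO/SCN trans); (CN/SCN trans, CO/OH trans); (CN/CO trans, OH/SCN trans).
Each arrangement has an internal mirror plane or centre of symmetry, so none is chiral.

no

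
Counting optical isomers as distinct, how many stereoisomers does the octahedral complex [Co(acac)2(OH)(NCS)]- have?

3

The six octahedral sites form three mutually perpendicular trans pairs.
Each acac is bidentate and must span two cis positions.
Working through the distinct placements yields 2 geometric isomers: OH and NCS mutually trans; OH and NCS mutually cis (chiral).
One of these lacks any improper symmetry element and so occurs as an enantiomeric pair, giving 2 + 1 = 3 stereoisomers in total.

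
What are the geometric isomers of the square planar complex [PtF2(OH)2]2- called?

cis and trans

A square has two trans pairs of vertices; adjacent vertices are cis.
Working through the distinct placements yields 2 geometric isomers: F cis; F trans.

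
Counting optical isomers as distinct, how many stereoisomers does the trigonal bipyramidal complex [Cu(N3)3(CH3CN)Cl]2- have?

4

A trigonal bipyramid has two axial and three equatorial sites, which are chemically inequivalent.
There are 4 geometric isomers: CH3CN axial, Cl axial; CH3CN axial, Cl equatorial; CH3CN equatorial, Cl axial; CH3CN equatorial, Cl equatorial.
Each arrangement has an internal mirror plane or centre of symmetry, so none is chiral.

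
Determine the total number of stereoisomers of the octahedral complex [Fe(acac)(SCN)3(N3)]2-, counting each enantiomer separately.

2

An octahedron has six vertices in three trans pairs; every non-trans pair is cis.
Each acac is bidentate and must span two cis positions.
There are 2 geometric isomers: SCN fac; SCN mer.
Each arrangement has an internal mirror plane or centre of symmetry, so none is chiral.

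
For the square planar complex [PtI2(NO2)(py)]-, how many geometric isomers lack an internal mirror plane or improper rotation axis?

0

In a square planar complex each vertex has one trans partner and two cis neighbours.
The distinct arrangements are (2 in all): I cis; I trans.
Each arrangement has an internal mirror plane or centre of symmetry, so none is chiral.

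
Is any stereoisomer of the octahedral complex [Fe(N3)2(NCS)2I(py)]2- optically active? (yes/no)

yes

In an octahedral complex each vertex has one trans partner and four cis neighbours.
There are 6 geometric isomers: N3 cis, NCS cis (3 arrangements, 2 chiral); N3 cis, NCS trans; N3 trans, NCS cis; N3 trans, NCS trans.
Of these, 2 lack any improper symmetry element and so occur as enantiomeric pairs, giving 6 + 2 = 8 stereoisomers in total.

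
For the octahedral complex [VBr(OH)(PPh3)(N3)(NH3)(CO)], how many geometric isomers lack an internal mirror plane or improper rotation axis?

Systematic enumeration (placing each ligand type in turn and discarding arrangements equivalent by rotation or reflection) gives 15 geometric isomers.
Of these, 15 lack any improper symmetry element and so occur as enantiomeric pairs, giving 15 + 15 = 30 stereoisomers in total.

15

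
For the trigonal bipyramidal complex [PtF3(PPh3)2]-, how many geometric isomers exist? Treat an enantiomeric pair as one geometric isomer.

The distinct arrangements are (3 in all): PPh3 both equatorial; PPh3 one axial, one equatorial; PPh3 both axial.

3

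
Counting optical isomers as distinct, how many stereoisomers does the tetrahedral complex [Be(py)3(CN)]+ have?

1

Only one geometric arrangement is possible.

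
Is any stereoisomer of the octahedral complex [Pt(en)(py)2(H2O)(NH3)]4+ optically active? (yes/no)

yes

An octahedron has six vertices in three trans pairs; every non-trans pair is cis.
Each en is bidentate and must span two cis positions.
There are 4 geometric isomers: py cis (3 arrangements, 2 chiral); py trans.
Of these, 2 lack any improper symmetry element and so occur as enantiomeric pairs, giving 4 + 2 = 6 stereoisomers in total.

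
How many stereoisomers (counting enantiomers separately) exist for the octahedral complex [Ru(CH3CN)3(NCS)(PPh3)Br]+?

5

In an octahedral complex each vertex has one trans partner and four cis neighbours.
There are 4 geometric isomers: CH3CN mer (3 arrangements); CH3CN fac (chiral).
One of these lacks any improper symmetry element and so occurs as an enantiomeric pair, giving 4 + 1 = 5 stereoisomers in total.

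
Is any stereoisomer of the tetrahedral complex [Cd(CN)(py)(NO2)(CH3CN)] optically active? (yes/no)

yes

Only one geometric arrangement is possible; it has no improper symmetry element, so it exists as a pair of enantiomers (2 stereoisomers).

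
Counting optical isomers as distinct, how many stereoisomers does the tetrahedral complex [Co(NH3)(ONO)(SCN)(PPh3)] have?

2

All four vertices of a tetrahedron are equivalent and mutually adjacent, so cis/trans isomerism cannot arise.
Only one geometric arrangement is possible; it has no improper symmetry element, so it exists as a pair of enantiomers (2 stereoisomers).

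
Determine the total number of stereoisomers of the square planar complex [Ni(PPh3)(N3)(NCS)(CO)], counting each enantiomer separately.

A square has two trans pairs of vertices; adjacent vertices are cis.
Systematic placement gives 3 geometric isomers: (CO/NCS trans, N3/PPh3 trans); (CO/PPh3 trans, N3/NCS trans); (CO/N3 trans, NCS/PPh3 trans).
Each arrangement has an internal mirror plane or centre of symmetry, so none is chiral.

3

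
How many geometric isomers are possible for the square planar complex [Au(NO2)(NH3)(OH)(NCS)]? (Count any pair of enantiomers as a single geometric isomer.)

3

A square has two trans pairs of vertices; adjacent vertices are cis.
Systematic placement gives 3 geometric isomers: (NCS/NO2 trans, NH3/OH trans); (NCS/OH trans, NH3/NO2 trans); (NCS/NH3 trans, NO2/OH trans).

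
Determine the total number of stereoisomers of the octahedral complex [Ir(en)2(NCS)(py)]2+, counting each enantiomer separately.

Each en is bidentate and must span two cis positions.
The distinct arrangements are (2 in all): NCS and py mutually cis (chiral); NCS and py mutually trans.
One of these lacks any improper symmetry element and so occurs as an enantiomeric pair, giving 2 + 1 = 3 stereoisomers in total.

3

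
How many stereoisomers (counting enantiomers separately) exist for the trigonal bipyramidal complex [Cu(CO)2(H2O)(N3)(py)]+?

In a trigonal bipyramid the two axial positions differ from the three equatorial ones.
Systematic enumeration (placing each ligand type in turn and discarding arrangements equivalent by rotation or reflection) gives 7 geometric isomers.
Of these, 3 lack any improper symmetry element and so occur as enantiomeric pairs, giving 7 + 3 = 10 stereoisomers in total.

10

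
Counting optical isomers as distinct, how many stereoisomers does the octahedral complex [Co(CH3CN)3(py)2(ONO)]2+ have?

In an octahedral complex each vertex has one trans partner and four cis neighbours.
Systematic placement gives 3 geometric isomers: CH3CN mer, py trans; CH3CN mer, py cis; CH3CN fac, py cis.
Each arrangement has an internal mirror plane or centre of symmetry, so none is chiral.

3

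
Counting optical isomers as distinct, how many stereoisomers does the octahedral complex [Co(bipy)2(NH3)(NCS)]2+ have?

In an octahedral complex each vertex has one trans partner and four cis neighbours.
Each bipy is bidentate and must span two cis positions.
There are 2 geometric isomers: NH3 and NCS mutually trans; NH3 and NCS mutually cis (chiral).
One of these lacks any improper symmetry element and so occurs as an enantiomeric pair, giving 2 + 1 = 3 stereoisomers in total.

3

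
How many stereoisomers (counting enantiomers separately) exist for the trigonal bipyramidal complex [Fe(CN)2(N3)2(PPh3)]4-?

6

In a trigonal bipyramid the two axial positions differ from the three equatorial ones.
Placing the ligands in turn and identifying arrangements related by rotation or reflection leaves 5 distinct geometric isomers.
One of these lacks any improper symmetry element and so occurs as an enantiomeric pair, giving 5 + 1 = 6 stereoisomers in total.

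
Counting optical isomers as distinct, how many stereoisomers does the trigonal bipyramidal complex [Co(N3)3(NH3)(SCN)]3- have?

4

Systematic placement gives 4 geometric isomers: NH3 equatorial, SCN equatorial; NH3 axial, SCN equatorial; NH3 equatorial, SCN axial; NH3 axial, SCN axial.
Each arrangement has an internal mirror plane or centre of symmetry, so none is chiral.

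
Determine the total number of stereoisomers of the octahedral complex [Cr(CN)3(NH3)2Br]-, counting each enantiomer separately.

3

Working through the distinct placements yields 3 geometric isomers: CN mer, NH3 trans; CN fac, NH3 cis; CN mer, NH3 cis.
Each arrangement has an internal mirror plane or centre of symmetry, so none is chiral.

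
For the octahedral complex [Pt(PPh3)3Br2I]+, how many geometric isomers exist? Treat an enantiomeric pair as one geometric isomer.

3

In an octahedral complex each vertex has one trans partner and four cis neighbours.
The distinct arrangements are (3 in all): PPh3 mer, Br trans; PPh3 mer, Br cis; PPh3 fac, Br cis.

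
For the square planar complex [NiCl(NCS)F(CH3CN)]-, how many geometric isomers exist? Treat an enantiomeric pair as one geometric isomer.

3

In a square planar complex each vertex has one trans partner and two cis neighbours.
There are 3 geometric isomers: (CH3CN/F trans, Cl/NCS trans); (CH3CN/NCS trans, Cl/F trans); (CH3CN/Cl trans, F/NCS trans).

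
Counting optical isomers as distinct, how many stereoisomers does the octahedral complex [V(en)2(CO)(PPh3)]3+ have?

3

In an octahedral complex each vertex has one trans partner and four cis neighbours.
Each en is bidentate and must span two cis positions.
Working through the distinct placements yields 2 geometric isomers: CO and PPh3 mutually trans; CO and PPh3 mutually cis (chiral).
One of these lacks any improper symmetry element and so occurs as an enantiomeric pair, giving 2 + 1 = 3 stereoisomers in total.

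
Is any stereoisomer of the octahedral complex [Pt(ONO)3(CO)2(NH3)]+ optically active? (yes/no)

no

The six octahedral sites form three mutually perpendicular trans pairs.
There are 3 geometric isomers: ONO mer, CO trans; ONO mer, CO cis; ONO fac, CO cis.
Each arrangement has an internal mirror plane or centre of symmetry, so none is chiral.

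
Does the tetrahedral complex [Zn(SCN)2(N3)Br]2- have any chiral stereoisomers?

All four vertices of a tetrahedron are equivalent and mutually adjacent, so cis/trans isomerism cannot arise.
Only one geometric arrangement is possible.

no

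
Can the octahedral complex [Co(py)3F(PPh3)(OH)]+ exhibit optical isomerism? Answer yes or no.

The six octahedral sites form three mutually perpendicular trans pairs.
There are 4 geometric isomers: py mer (3 arrangements); py fac (chiral).
One of these lacks any improper symmetry element and so occurs as an enantiomeric pair, giving 4 + 1 = 5 stereoisomers in total.

yes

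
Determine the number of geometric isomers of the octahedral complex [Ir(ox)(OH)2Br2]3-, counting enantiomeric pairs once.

An octahedron has six vertices in three trans pairs; every non-trans pair is cis.
Each ox is bidentate and must span two cis positions.
Working through the distinct placements yields 3 geometric isomers: OH cis, Br trans; OH cis, Br cis (chiral); OH trans, Br cis.

3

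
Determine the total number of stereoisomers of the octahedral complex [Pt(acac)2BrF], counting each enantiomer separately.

3

Each acac is bidentate and must span two cis positions.
Working through the distinct placements yields 2 geometric isomers: Br and F mutually trans; Br and F mutually cis (chiral).
One of these lacks any improper symmetry element and so occurs as an enantiomeric pair, giving 2 + 1 = 3 stereoisomers in total.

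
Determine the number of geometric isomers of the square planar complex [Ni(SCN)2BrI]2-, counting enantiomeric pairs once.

In a square planar complex each vertex has one trans partner and two cis neighbours.
The distinct arrangements are (2 in all): SCN cis; SCN trans.

2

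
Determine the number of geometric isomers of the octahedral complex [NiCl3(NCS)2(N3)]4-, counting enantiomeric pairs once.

3

The six octahedral sites form three mutually perpendicular trans pairs.
Systematic placement gives 3 geometric isomers: Cl mer, NCS trans; Cl mer, NCS cis; Cl fac, NCS cis.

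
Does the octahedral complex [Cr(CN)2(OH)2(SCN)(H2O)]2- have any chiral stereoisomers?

Systematic placement gives 6 geometric isomers: CN trans, OH cis; CN trans, OH trans; CN cis, OH cis (3 arrangements, 2 chiral); CN cis, OH trans.
Of these, 2 lack any improper symmetry element and so occur as enantiomeric pairs, giving 6 + 2 = 8 stereoisomers in total.

yes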